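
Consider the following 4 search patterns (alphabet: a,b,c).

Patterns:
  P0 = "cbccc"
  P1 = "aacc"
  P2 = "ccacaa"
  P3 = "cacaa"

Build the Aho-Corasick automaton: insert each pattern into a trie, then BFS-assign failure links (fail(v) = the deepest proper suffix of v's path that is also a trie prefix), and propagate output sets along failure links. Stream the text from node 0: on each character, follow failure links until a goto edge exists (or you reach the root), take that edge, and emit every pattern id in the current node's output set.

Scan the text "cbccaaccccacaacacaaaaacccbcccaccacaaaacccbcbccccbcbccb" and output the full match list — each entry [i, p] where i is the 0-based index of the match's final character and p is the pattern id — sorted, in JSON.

Build:
Trie (insert patterns):
  n0 'ε': a→6 c→1
  n1 'c': a→15 b→2 c→10
  n2 'cb': c→3
  n3 'cbc': c→4
  n4 'cbcc': c→5
  n5 'cbccc': ·  [P0 ends]
  n6 'a': a→7
  n7 'aa': c→8
  n8 'aac': c→9
  n9 'aacc': ·  [P1 ends]
  n10 'cc': a→11
  n11 'cca': c→12
  n12 'ccac': a→13
  n13 'ccaca': a→14
  n14 'ccacaa': ·  [P2 ends]
  n15 'ca': c→16
  n16 'cac': a→17
  n17 'caca': a→18
  n18 'cacaa': ·  [P3 ends]

Failure links (BFS by depth):
  n1('c'): parent n0 fail=0; on 'c' 0 → fail=0;  out ∅∪∅=∅
  n6('a'): parent n0 fail=0; on 'a' 0 → fail=0;  out ∅∪∅=∅
  n2('cb'): parent n1 fail=0; on 'b' 0 → fail=0;  out ∅∪∅=∅
  n7('aa'): parent n6 fail=0; on 'a' 0 → fail=6;  out ∅∪∅=∅
  n10('cc'): parent n1 fail=0; on 'c' 0 → fail=1;  out ∅∪∅=∅
  n15('ca'): parent n1 fail=0; on 'a' 0 → fail=6;  out ∅∪∅=∅
  n3('cbc'): parent n2 fail=0; on 'c' 0 → fail=1;  out ∅∪∅=∅
  n8('aac'): parent n7 fail=6; on 'c' 6→0 → fail=1;  out ∅∪∅=∅
  n11('cca'): parent n10 fail=1; on 'a' 1 → fail=15;  out ∅∪∅=∅
  n16('cac'): parent n15 fail=6; on 'c' 6→0 → fail=1;  out ∅∪∅=∅
  n4('cbcc'): parent n3 fail=1; on 'c' 1 → fail=10;  out ∅∪∅=∅
  n9('aacc'): parent n8 fail=1; on 'c' 1 → fail=10;  out {1}∪∅={1}
  n12('ccac'): parent n11 fail=15; on 'c' 15 → fail=16;  out ∅∪∅=∅
  n17('caca'): parent n16 fail=1; on 'a' 1 → fail=15;  out ∅∪∅=∅
  n5('cbccc'): parent n4 fail=10; on 'c' 10→1 → fail=10;  out {0}∪∅={0}
  n13('ccaca'): parent n12 fail=16; on 'a' 16 → fail=17;  out ∅∪∅=∅
  n18('cacaa'): parent n17 fail=15; on 'a' 15→6 → fail=7;  out {3}∪∅={3}
  n14('ccacaa'): parent n13 fail=17; on 'a' 17 → fail=18;  out {2}∪{3}={2,3}

Text stream:
pos 0 'c': at 1
pos 1 'b': at 2
pos 2 'c': at 3
pos 3 'c': at 4
pos 4 'a': at 11 (fail-walked)
pos 5 'a': at 7 (fail-walked)
pos 6 'c': at 8
pos 7 'c': at 9  → match P1@[4:7]
pos 8 'c': at 10 (fail-walked)
pos 9 'c': at 10 (fail-walked)
pos 10 'a': at 11
pos 11 'c': at 12
pos 12 'a': at 13
pos 13 'a': at 14  → match P2@[8:13],P3@[9:13]
pos 14 'c': at 8 (fail-walked)
pos 15 'a': at 15 (fail-walked)
pos 16 'c': at 16
pos 17 'a': at 17
pos 18 'a': at 18  → match P3@[14:18]
pos 19 'a': at 7 (fail-walked)
pos 20 'a': at 7 (fail-walked)
pos 21 'a': at 7 (fail-walked)
pos 22 'c': at 8
pos 23 'c': at 9  → match P1@[20:23]
pos 24 'c': at 10 (fail-walked)
pos 25 'b': at 2 (fail-walked)
pos 26 'c': at 3
pos 27 'c': at 4
pos 28 'c': at 5  → match P0@[24:28]
pos 29 'a': at 11 (fail-walked)
pos 30 'c': at 12
pos 31 'c': at 10 (fail-walked)
pos 32 'a': at 11
pos 33 'c': at 12
pos 34 'a': at 13
pos 35 'a': at 14  → match P2@[30:35],P3@[31:35]
pos 36 'a': at 7 (fail-walked)
pos 37 'a': at 7 (fail-walked)
pos 38 'c': at 8
pos 39 'c': at 9  → match P1@[36:39]
pos 40 'c': at 10 (fail-walked)
pos 41 'b': at 2 (fail-walked)
pos 42 'c': at 3
pos 43 'b': at 2 (fail-walked)
pos 44 'c': at 3
pos 45 'c': at 4
pos 46 'c': at 5  → match P0@[42:46]
pos 47 'c': at 10 (fail-walked)
pos 48 'b': at 2 (fail-walked)
pos 49 'c': at 3
pos 50 'b': at 2 (fail-walked)
pos 51 'c': at 3
pos 52 'c': at 4
pos 53 'b': at 2 (fail-walked)

All matches (sorted): [[7,1],[13,2],[13,3],[18,3],[23,1],[28,0],[35,2],[35,3],[39,1],[46,0]]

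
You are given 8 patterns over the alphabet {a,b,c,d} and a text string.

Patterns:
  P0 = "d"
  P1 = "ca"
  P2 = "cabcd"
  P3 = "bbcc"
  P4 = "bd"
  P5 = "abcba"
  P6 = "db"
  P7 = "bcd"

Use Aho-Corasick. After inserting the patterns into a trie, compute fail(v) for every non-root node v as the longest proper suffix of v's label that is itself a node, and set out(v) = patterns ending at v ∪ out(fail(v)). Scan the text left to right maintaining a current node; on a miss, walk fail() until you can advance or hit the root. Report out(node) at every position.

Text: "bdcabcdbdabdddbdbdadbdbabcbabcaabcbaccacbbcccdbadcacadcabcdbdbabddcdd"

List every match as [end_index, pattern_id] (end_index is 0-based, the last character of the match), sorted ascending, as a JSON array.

Build automaton:
Trie (insert patterns):
  0='ε' goto a→12 b→7 c→2 d→1
  1='d' goto b→17  ←P0
  2='c' goto a→3
  3='ca' goto b→4  ←P1
  4='cab' goto c→5
  5='cabc' goto d→6
  6='cabcd' goto ·  ←P2
  7='b' goto b→8 c→18 d→11
  8='bb' goto c→9
  9='bbc' goto c→10
  10='bbcc' goto ·  ←P3
  11='bd' goto ·  ←P4
  12='a' goto b→13
  13='ab' goto c→14
  14='abc' goto b→15
  15='abcb' goto a→16
  16='abcba' goto ·  ←P5
  17='db' goto ·  ←P6
  18='bc' goto d→19
  19='bcd' goto ·  ←P7

BFS fail/out derivation:
  fail(1) 'd': from fail(0)=0 chase 'd': 0 ⇒ 0;  out={0}∪out(0)={0}
  fail(2) 'c': from fail(0)=0 chase 'c': 0 ⇒ 0;  out=∅∪out(0)=∅
  fail(7) 'b': from fail(0)=0 chase 'b': 0 ⇒ 0;  out=∅∪out(0)=∅
  fail(12) 'a': from fail(0)=0 chase 'a': 0 ⇒ 0;  out=∅∪out(0)=∅
  fail(3) 'ca': from fail(2)=0 chase 'a': 0 ⇒ 12;  out={1}∪out(12)={1}
  fail(8) 'bb': from fail(7)=0 chase 'b': 0 ⇒ 7;  out=∅∪out(7)=∅
  fail(11) 'bd': from fail(7)=0 chase 'd': 0 ⇒ 1;  out={4}∪out(1)={0,4}
  fail(13) 'ab': from fail(12)=0 chase 'b': 0 ⇒ 7;  out=∅∪out(7)=∅
  fail(17) 'db': from fail(1)=0 chase 'b': 0 ⇒ 7;  out={6}∪out(7)={6}
  fail(18) 'bc': from fail(7)=0 chase 'c': 0 ⇒ 2;  out=∅∪out(2)=∅
  fail(4) 'cab': from fail(3)=12 chase 'b': 12 ⇒ 13;  out=∅∪out(13)=∅
  fail(9) 'bbc': from fail(8)=7 chase 'c': 7 ⇒ 18;  out=∅∪out(18)=∅
  fail(14) 'abc': from fail(13)=7 chase 'c': 7 ⇒ 18;  out=∅∪out(18)=∅
  fail(19) 'bcd': from fail(18)=2 chase 'd': 2→0 ⇒ 1;  out={7}∪out(1)={0,7}
  fail(5) 'cabc': from fail(4)=13 chase 'c': 13 ⇒ 14;  out=∅∪out(14)=∅
  fail(10) 'bbcc': from fail(9)=18 chase 'c': 18→2→0 ⇒ 2;  out={3}∪out(2)={3}
  fail(15) 'abcb': from fail(14)=18 chase 'b': 18→2→0 ⇒ 7;  out=∅∪out(7)=∅
  fail(6) 'cabcd': from fail(5)=14 chase 'd': 14→18 ⇒ 19;  out={2}∪out(19)={0,2,7}
  fail(16) 'abcba': from fail(15)=7 chase 'a': 7→0 ⇒ 12;  out={5}∪out(12)={5}

Scan:
pos 0 'b': at 7
pos 1 'd': at 11  ** P0@[1:1],P4@[0:1]
pos 2 'c': at 2 ·f
pos 3 'a': at 3  ** P1@[2:3]
pos 4 'b': at 4
pos 5 'c': at 5
pos 6 'd': at 6  ** P0@[6:6],P2@[2:6],P7@[4:6]
pos 7 'b': at 17 ·f  ** P6@[6:7]
pos 8 'd': at 11 ·f  ** P0@[8:8],P4@[7:8]
pos 9 'a': at 12 ·f
pos 10 'b': at 13
pos 11 'd': at 11 ·f  ** P0@[11:11],P4@[10:11]
pos 12 'd': at 1 ·f  ** P0@[12:12]
pos 13 'd': at 1 ·f  ** P0@[13:13]
pos 14 'b': at 17  ** P6@[13:14]
pos 15 'd': at 11 ·f  ** P0@[15:15],P4@[14:15]
pos 16 'b': at 17 ·f  ** P6@[15:16]
pos 17 'd': at 11 ·f  ** P0@[17:17],P4@[16:17]
pos 18 'a': at 12 ·f
pos 19 'd': at 1 ·f  ** P0@[19:19]
pos 20 'b': at 17  ** P6@[19:20]
pos 21 'd': at 11 ·f  ** P0@[21:21],P4@[20:21]
pos 22 'b': at 17 ·f  ** P6@[21:22]
pos 23 'a': at 12 ·f
pos 24 'b': at 13
pos 25 'c': at 14
pos 26 'b': at 15
pos 27 'a': at 16  ** P5@[23:27]
pos 28 'b': at 13 ·f
pos 29 'c': at 14
pos 30 'a': at 3 ·f  ** P1@[29:30]
pos 31 'a': at 12 ·f
pos 32 'b': at 13
pos 33 'c': at 14
pos 34 'b': at 15
pos 35 'a': at 16  ** P5@[31:35]
pos 36 'c': at 2 ·f
pos 37 'c': at 2 ·f
pos 38 'a': at 3  ** P1@[37:38]
pos 39 'c': at 2 ·f
pos 40 'b': at 7 ·f
pos 41 'b': at 8
pos 42 'c': at 9
pos 43 'c': at 10  ** P3@[40:43]
pos 44 'c': at 2 ·f
pos 45 'd': at 1 ·f  ** P0@[45:45]
pos 46 'b': at 17  ** P6@[45:46]
pos 47 'a': at 12 ·f
pos 48 'd': at 1 ·f  ** P0@[48:48]
pos 49 'c': at 2 ·f
pos 50 'a': at 3  ** P1@[49:50]
pos 51 'c': at 2 ·f
pos 52 'a': at 3  ** P1@[51:52]
pos 53 'd': at 1 ·f  ** P0@[53:53]
pos 54 'c': at 2 ·f
pos 55 'a': at 3  ** P1@[54:55]
pos 56 'b': at 4
pos 57 'c': at 5
pos 58 'd': at 6  ** P0@[58:58],P2@[54:58],P7@[56:58]
pos 59 'b': at 17 ·f  ** P6@[58:59]
pos 60 'd': at 11 ·f  ** P0@[60:60],P4@[59:60]
pos 61 'b': at 17 ·f  ** P6@[60:61]
pos 62 'a': at 12 ·f
pos 63 'b': at 13
pos 64 'd': at 11 ·f  ** P0@[64:64],P4@[63:64]
pos 65 'd': at 1 ·f  ** P0@[65:65]
pos 66 'c': at 2 ·f
pos 67 'd': at 1 ·f  ** P0@[67:67]
pos 68 'd': at 1 ·f  ** P0@[68:68]

All matches (sorted): [[1,0],[1,4],[3,1],[6,0],[6,2],[6,7],[7,6],[8,0],[8,4],[11,0],[11,4],[12,0],[13,0],[14,6],[15,0],[15,4],[16,6],[17,0],[17,4],[19,0],[20,6],[21,0],[21,4],[22,6],[27,5],[30,1],[35,5],[38,1],[43,3],[45,0],[46,6],[48,0],[50,1],[52,1],[53,0],[55,1],[58,0],[58,2],[58,7],[59,6],[60,0],[60,4],[61,6],[64,0],[64,4],[65,0],[67,0],[68,0]]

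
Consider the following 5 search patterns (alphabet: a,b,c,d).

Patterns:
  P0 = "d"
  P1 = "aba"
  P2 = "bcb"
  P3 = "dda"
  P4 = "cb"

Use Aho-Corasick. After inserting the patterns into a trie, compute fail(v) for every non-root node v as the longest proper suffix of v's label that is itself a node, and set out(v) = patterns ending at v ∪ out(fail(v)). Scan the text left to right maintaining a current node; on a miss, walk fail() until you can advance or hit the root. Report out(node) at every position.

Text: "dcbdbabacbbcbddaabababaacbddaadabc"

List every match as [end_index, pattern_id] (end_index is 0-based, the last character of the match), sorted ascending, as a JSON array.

Construct AC machine:
Trie nodes:
  n0 'ε': a→2 b→5 c→10 d→1
  n1 'd': d→8  [P0 ends]
  n2 'a': b→3
  n3 'ab': a→4
  n4 'aba': ·  [P1 ends]
  n5 'b': c→6
  n6 'bc': b→7
  n7 'bcb': ·  [P2 ends]
  n8 'dd': a→9
  n9 'dda': ·  [P3 ends]
  n10 'c': b→11
  n11 'cb': ·  [P4 ends]

BFS fail/out derivation:
  n1('d'): parent n0 fail=0; on 'd' 0 → fail=0;  out {0}∪∅={0}
  n2('a'): parent n0 fail=0; on 'a' 0 → fail=0;  out ∅∪∅=∅
  n5('b'): parent n0 fail=0; on 'b' 0 → fail=0;  out ∅∪∅=∅
  n10('c'): parent n0 fail=0; on 'c' 0 → fail=0;  out ∅∪∅=∅
  n3('ab'): parent n2 fail=0; on 'b' 0 → fail=5;  out ∅∪∅=∅
  n6('bc'): parent n5 fail=0; on 'c' 0 → fail=10;  out ∅∪∅=∅
  n8('dd'): parent n1 fail=0; on 'd' 0 → fail=1;  out ∅∪{0}={0}
  n11('cb'): parent n10 fail=0; on 'b' 0 → fail=5;  out {4}∪∅={4}
  n4('aba'): parent n3 fail=5; on 'a' 5→0 → fail=2;  out {1}∪∅={1}
  n7('bcb'): parent n6 fail=10; on 'b' 10 → fail=11;  out {2}∪{4}={2,4}
  n9('dda'): parent n8 fail=1; on 'a' 1→0 → fail=2;  out {3}∪∅={3}

Scan:
i=0 'd': node 0→1  ** P0@[0:0]
i=1 'c': node 1→10 (fail-walked)
i=2 'b': node 10→11  ** P4@[1:2]
i=3 'd': node 11→1 (fail-walked)  ** P0@[3:3]
i=4 'b': node 1→5 (fail-walked)
i=5 'a': node 5→2 (fail-walked)
i=6 'b': node 2→3
i=7 'a': node 3→4  ** P1@[5:7]
i=8 'c': node 4→10 (fail-walked)
i=9 'b': node 10→11  ** P4@[8:9]
i=10 'b': node 11→5 (fail-walked)
i=11 'c': node 5→6
i=12 'b': node 6→7  ** P2@[10:12],P4@[11:12]
i=13 'd': node 7→1 (fail-walked)  ** P0@[13:13]
i=14 'd': node 1→8  ** P0@[14:14]
i=15 'a': node 8→9  ** P3@[13:15]
i=16 'a': node 9→2 (fail-walked)
i=17 'b': node 2→3
i=18 'a': node 3→4  ** P1@[16:18]
i=19 'b': node 4→3 (fail-walked)
i=20 'a': node 3→4  ** P1@[18:20]
i=21 'b': node 4→3 (fail-walked)
i=22 'a': node 3→4  ** P1@[20:22]
i=23 'a': node 4→2 (fail-walked)
i=24 'c': node 2→10 (fail-walked)
i=25 'b': node 10→11  ** P4@[24:25]
i=26 'd': node 11→1 (fail-walked)  ** P0@[26:26]
i=27 'd': node 1→8  ** P0@[27:27]
i=28 'a': node 8→9  ** P3@[26:28]
i=29 'a': node 9→2 (fail-walked)
i=30 'd': node 2→1 (fail-walked)  ** P0@[30:30]
i=31 'a': node 1→2 (fail-walked)
i=32 'b': node 2→3
i=33 'c': node 3→6 (fail-walked)

Result: [[0,0],[2,4],[3,0],[7,1],[9,4],[12,2],[12,4],[13,0],[14,0],[15,3],[18,1],[20,1],[22,1],[25,4],[26,0],[27,0],[28,3],[30,0]]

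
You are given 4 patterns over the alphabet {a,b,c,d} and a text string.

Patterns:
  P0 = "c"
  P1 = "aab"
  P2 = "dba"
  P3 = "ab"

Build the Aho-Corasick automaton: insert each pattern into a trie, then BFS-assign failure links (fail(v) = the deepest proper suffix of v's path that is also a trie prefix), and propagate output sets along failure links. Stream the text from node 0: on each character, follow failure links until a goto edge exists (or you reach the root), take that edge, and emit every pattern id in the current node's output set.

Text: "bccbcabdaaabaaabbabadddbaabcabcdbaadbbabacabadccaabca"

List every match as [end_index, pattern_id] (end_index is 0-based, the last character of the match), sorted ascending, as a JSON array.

Construct AC machine:
Trie (insert patterns):
  0='ε' goto a→2 c→1 d→5
  1='c' goto ·  [P0 ends]
  2='a' goto a→3 b→8
  3='aa' goto b→4
  4='aab' goto ·  [P1 ends]
  5='d' goto b→6
  6='db' goto a→7
  7='dba' goto ·  [P2 ends]
  8='ab' goto ·  [P3 ends]

Failure links (BFS by depth):
  n1('c'): parent n0 fail=0; on 'c' 0 → fail=0;  out {0}∪∅={0}
  n2('a'): parent n0 fail=0; on 'a' 0 → fail=0;  out ∅∪∅=∅
  n5('d'): parent n0 fail=0; on 'd' 0 → fail=0;  out ∅∪∅=∅
  n3('aa'): parent n2 fail=0; on 'a' 0 → fail=2;  out ∅∪∅=∅
  n6('db'): parent n5 fail=0; on 'b' 0 → fail=0;  out ∅∪∅=∅
  n8('ab'): parent n2 fail=0; on 'b' 0 → fail=0;  out {3}∪∅={3}
  n4('aab'): parent n3 fail=2; on 'b' 2 → fail=8;  out {1}∪{3}={1,3}
  n7('dba'): parent n6 fail=0; on 'a' 0 → fail=2;  out {2}∪∅={2}

Text stream:
pos 0 'b': at 0
pos 1 'c': at 1  ** P0@[1:1]
pos 2 'c': at 1 (via fail)  ** P0@[2:2]
pos 3 'b': at 0 (via fail)
pos 4 'c': at 1  ** P0@[4:4]
pos 5 'a': at 2 (via fail)
pos 6 'b': at 8  ** P3@[5:6]
pos 7 'd': at 5 (via fail)
pos 8 'a': at 2 (via fail)
pos 9 'a': at 3
pos 10 'a': at 3 (via fail)
pos 11 'b': at 4  ** P1@[9:11],P3@[10:11]
pos 12 'a': at 2 (via fail)
pos 13 'a': at 3
pos 14 'a': at 3 (via fail)
pos 15 'b': at 4  ** P1@[13:15],P3@[14:15]
pos 16 'b': at 0 (via fail)
pos 17 'a': at 2
pos 18 'b': at 8  ** P3@[17:18]
pos 19 'a': at 2 (via fail)
pos 20 'd': at 5 (via fail)
pos 21 'd': at 5 (via fail)
pos 22 'd': at 5 (via fail)
pos 23 'b': at 6
pos 24 'a': at 7  ** P2@[22:24]
pos 25 'a': at 3 (via fail)
pos 26 'b': at 4  ** P1@[24:26],P3@[25:26]
pos 27 'c': at 1 (via fail)  ** P0@[27:27]
pos 28 'a': at 2 (via fail)
pos 29 'b': at 8  ** P3@[28:29]
pos 30 'c': at 1 (via fail)  ** P0@[30:30]
pos 31 'd': at 5 (via fail)
pos 32 'b': at 6
pos 33 'a': at 7  ** P2@[31:33]
pos 34 'a': at 3 (via fail)
pos 35 'd': at 5 (via fail)
pos 36 'b': at 6
pos 37 'b': at 0 (via fail)
pos 38 'a': at 2
pos 39 'b': at 8  ** P3@[38:39]
pos 40 'a': at 2 (via fail)
pos 41 'c': at 1 (via fail)  ** P0@[41:41]
pos 42 'a': at 2 (via fail)
pos 43 'b': at 8  ** P3@[42:43]
pos 44 'a': at 2 (via fail)
pos 45 'd': at 5 (via fail)
pos 46 'c': at 1 (via fail)  ** P0@[46:46]
pos 47 'c': at 1 (via fail)  ** P0@[47:47]
pos 48 'a': at 2 (via fail)
pos 49 'a': at 3
pos 50 'b': at 4  ** P1@[48:50],P3@[49:50]
pos 51 'c': at 1 (via fail)  ** P0@[51:51]
pos 52 'a': at 2 (via fail)

Result: [[1,0],[2,0],[4,0],[6,3],[11,1],[11,3],[15,1],[15,3],[18,3],[24,2],[26,1],[26,3],[27,0],[29,3],[30,0],[33,2],[39,3],[41,0],[43,3],[46,0],[47,0],[50,1],[50,3],[51,0]]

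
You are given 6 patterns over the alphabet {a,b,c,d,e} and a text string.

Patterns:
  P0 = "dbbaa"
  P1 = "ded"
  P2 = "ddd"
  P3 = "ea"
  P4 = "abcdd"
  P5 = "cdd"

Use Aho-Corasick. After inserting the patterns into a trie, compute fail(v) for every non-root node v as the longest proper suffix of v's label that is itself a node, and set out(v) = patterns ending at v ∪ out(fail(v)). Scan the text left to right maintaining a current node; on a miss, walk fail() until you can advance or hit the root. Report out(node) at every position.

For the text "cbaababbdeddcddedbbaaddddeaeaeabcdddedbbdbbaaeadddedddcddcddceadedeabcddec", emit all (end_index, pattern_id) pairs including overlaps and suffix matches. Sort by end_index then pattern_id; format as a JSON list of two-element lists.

Build:
Trie (insert patterns):
  n0 'ε': a→12 c→17 d→1 e→10
  n1 'd': b→2 d→8 e→6
  n2 'db': b→3
  n3 'dbb': a→4
  n4 'dbba': a→5
  n5 'dbbaa': ·  [P0 ends]
  n6 'de': d→7
  n7 'ded': ·  [P1 ends]
  n8 'dd': d→9
  n9 'ddd': ·  [P2 ends]
  n10 'e': a→11
  n11 'ea': ·  [P3 ends]
  n12 'a': b→13
  n13 'ab': c→14
  n14 'abc': d→15
  n15 'abcd': d→16
  n16 'abcdd': ·  [P4 ends]
  n17 'c': d→18
  n18 'cd': d→19
  n19 'cdd': ·  [P5 ends]

BFS fail/out derivation:
  fail(1) 'd': from fail(0)=0 chase 'd': 0 ⇒ 0;  out=∅∪out(0)=∅
  fail(10) 'e': from fail(0)=0 chase 'e': 0 ⇒ 0;  out=∅∪out(0)=∅
  fail(12) 'a': from fail(0)=0 chase 'a': 0 ⇒ 0;  out=∅∪out(0)=∅
  fail(17) 'c': from fail(0)=0 chase 'c': 0 ⇒ 0;  out=∅∪out(0)=∅
  fail(2) 'db': from fail(1)=0 chase 'b': 0 ⇒ 0;  out=∅∪out(0)=∅
  fail(6) 'de': from fail(1)=0 chase 'e': 0 ⇒ 10;  out=∅∪out(10)=∅
  fail(8) 'dd': from fail(1)=0 chase 'd': 0 ⇒ 1;  out=∅∪out(1)=∅
  fail(11) 'ea': from fail(10)=0 chase 'a': 0 ⇒ 12;  out={3}∪out(12)={3}
  fail(13) 'ab': from fail(12)=0 chase 'b': 0 ⇒ 0;  out=∅∪out(0)=∅
  fail(18) 'cd': from fail(17)=0 chase 'd': 0 ⇒ 1;  out=∅∪out(1)=∅
  fail(3) 'dbb': from fail(2)=0 chase 'b': 0 ⇒ 0;  out=∅∪out(0)=∅
  fail(7) 'ded': from fail(6)=10 chase 'd': 10→0 ⇒ 1;  out={1}∪out(1)={1}
  fail(9) 'ddd': from fail(8)=1 chase 'd': 1 ⇒ 8;  out={2}∪out(8)={2}
  fail(14) 'abc': from fail(13)=0 chase 'c': 0 ⇒ 17;  out=∅∪out(17)=∅
  fail(19) 'cdd': from fail(18)=1 chase 'd': 1 ⇒ 8;  out={5}∪out(8)={5}
  fail(4) 'dbba': from fail(3)=0 chase 'a': 0 ⇒ 12;  out=∅∪out(12)=∅
  fail(15) 'abcd': from fail(14)=17 chase 'd': 17 ⇒ 18;  out=∅∪out(18)=∅
  fail(5) 'dbbaa': from fail(4)=12 chase 'a': 12→0 ⇒ 12;  out={0}∪out(12)={0}
  fail(16) 'abcdd': from fail(15)=18 chase 'd': 18 ⇒ 19;  out={4}∪out(19)={4,5}

Text stream:
[0] read 'c'  n0⇒n17
[1] read 'b'  n17⇒n0 ·f
[2] read 'a'  n0⇒n12
[3] read 'a'  n12⇒n12 ·f
[4] read 'b'  n12⇒n13
[5] read 'a'  n13⇒n12 ·f
[6] read 'b'  n12⇒n13
[7] read 'b'  n13⇒n0 ·f
[8] read 'd'  n0⇒n1
[9] read 'e'  n1⇒n6
[10] read 'd'  n6⇒n7  emit P1@[8:10]
[11] read 'd'  n7⇒n8 ·f
[12] read 'c'  n8⇒n17 ·f
[13] read 'd'  n17⇒n18
[14] read 'd'  n18⇒n19  emit P5@[12:14]
[15] read 'e'  n19⇒n6 ·f
[16] read 'd'  n6⇒n7  emit P1@[14:16]
[17] read 'b'  n7⇒n2 ·f
[18] read 'b'  n2⇒n3
[19] read 'a'  n3⇒n4
[20] read 'a'  n4⇒n5  emit P0@[16:20]
[21] read 'd'  n5⇒n1 ·f
[22] read 'd'  n1⇒n8
[23] read 'd'  n8⇒n9  emit P2@[21:23]
[24] read 'd'  n9⇒n9 ·f  emit P2@[22:24]
[25] read 'e'  n9⇒n6 ·f
[26] read 'a'  n6⇒n11 ·f  emit P3@[25:26]
[27] read 'e'  n11⇒n10 ·f
[28] read 'a'  n10⇒n11  emit P3@[27:28]
[29] read 'e'  n11⇒n10 ·f
[30] read 'a'  n10⇒n11  emit P3@[29:30]
[31] read 'b'  n11⇒n13 ·f
[32] read 'c'  n13⇒n14
[33] read 'd'  n14⇒n15
[34] read 'd'  n15⇒n16  emit P4@[30:34],P5@[32:34]
[35] read 'd'  n16⇒n9 ·f  emit P2@[33:35]
[36] read 'e'  n9⇒n6 ·f
[37] read 'd'  n6⇒n7  emit P1@[35:37]
[38] read 'b'  n7⇒n2 ·f
[39] read 'b'  n2⇒n3
[40] read 'd'  n3⇒n1 ·f
[41] read 'b'  n1⇒n2
[42] read 'b'  n2⇒n3
[43] read 'a'  n3⇒n4
[44] read 'a'  n4⇒n5  emit P0@[40:44]
[45] read 'e'  n5⇒n10 ·f
[46] read 'a'  n10⇒n11  emit P3@[45:46]
[47] read 'd'  n11⇒n1 ·f
[48] read 'd'  n1⇒n8
[49] read 'd'  n8⇒n9  emit P2@[47:49]
[50] read 'e'  n9⇒n6 ·f
[51] read 'd'  n6⇒n7  emit P1@[49:51]
[52] read 'd'  n7⇒n8 ·f
[53] read 'd'  n8⇒n9  emit P2@[51:53]
[54] read 'c'  n9⇒n17 ·f
[55] read 'd'  n17⇒n18
[56] read 'd'  n18⇒n19  emit P5@[54:56]
[57] read 'c'  n19⇒n17 ·f
[58] read 'd'  n17⇒n18
[59] read 'd'  n18⇒n19  emit P5@[57:59]
[60] read 'c'  n19⇒n17 ·f
[61] read 'e'  n17⇒n10 ·f
[62] read 'a'  n10⇒n11  emit P3@[61:62]
[63] read 'd'  n11⇒n1 ·f
[64] read 'e'  n1⇒n6
[65] read 'd'  n6⇒n7  emit P1@[63:65]
[66] read 'e'  n7⇒n6 ·f
[67] read 'a'  n6⇒n11 ·f  emit P3@[66:67]
[68] read 'b'  n11⇒n13 ·f
[69] read 'c'  n13⇒n14
[70] read 'd'  n14⇒n15
[71] read 'd'  n15⇒n16  emit P4@[67:71],P5@[69:71]
[72] read 'e'  n16⇒n6 ·f
[73] read 'c'  n6⇒n17 ·f

All matches (sorted): [[10,1],[14,5],[16,1],[20,0],[23,2],[24,2],[26,3],[28,3],[30,3],[34,4],[34,5],[35,2],[37,1],[44,0],[46,3],[49,2],[51,1],[53,2],[56,5],[59,5],[62,3],[65,1],[67,3],[71,4],[71,5]]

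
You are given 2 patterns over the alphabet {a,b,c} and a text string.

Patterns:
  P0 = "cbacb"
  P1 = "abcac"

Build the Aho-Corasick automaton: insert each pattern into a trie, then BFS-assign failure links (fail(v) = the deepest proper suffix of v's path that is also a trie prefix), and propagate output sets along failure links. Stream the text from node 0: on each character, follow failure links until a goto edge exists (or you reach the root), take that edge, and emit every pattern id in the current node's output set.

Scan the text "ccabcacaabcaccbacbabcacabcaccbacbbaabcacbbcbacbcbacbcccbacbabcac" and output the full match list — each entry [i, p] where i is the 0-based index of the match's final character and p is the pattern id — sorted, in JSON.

Build:
Trie (insert patterns):
  n0 'ε': a→6 c→1
  n1 'c': b→2
  n2 'cb': a→3
  n3 'cba': c→4
  n4 'cbac': b→5
  n5 'cbacb': ·  [P0 ends]
  n6 'a': b→7
  n7 'ab': c→8
  n8 'abc': a→9
  n9 'abca': c→10
  n10 'abcac': ·  [P1 ends]

Failure links (BFS by depth):
  n1('c'): parent n0 fail=0; on 'c' 0 → fail=0;  out ∅∪∅=∅
  n6('a'): parent n0 fail=0; on 'a' 0 → fail=0;  out ∅∪∅=∅
  n2('cb'): parent n1 fail=0; on 'b' 0 → fail=0;  out ∅∪∅=∅
  n7('ab'): parent n6 fail=0; on 'b' 0 → fail=0;  out ∅∪∅=∅
  n3('cba'): parent n2 fail=0; on 'a' 0 → fail=6;  out ∅∪∅=∅
  n8('abc'): parent n7 fail=0; on 'c' 0 → fail=1;  out ∅∪∅=∅
  n4('cbac'): parent n3 fail=6; on 'c' 6→0 → fail=1;  out ∅∪∅=∅
  n9('abca'): parent n8 fail=1; on 'a' 1→0 → fail=6;  out ∅∪∅=∅
  n5('cbacb'): parent n4 fail=1; on 'b' 1 → fail=2;  out {0}∪∅={0}
  n10('abcac'): parent n9 fail=6; on 'c' 6→0 → fail=1;  out {1}∪∅={1}

Scan:
[0] read 'c'  n0⇒n1
[1] read 'c'  n1⇒n1 (fail-walked)
[2] read 'a'  n1⇒n6 (fail-walked)
[3] read 'b'  n6⇒n7
[4] read 'c'  n7⇒n8
[5] read 'a'  n8⇒n9
[6] read 'c'  n9⇒n10  emit P1@[2:6]
[7] read 'a'  n10⇒n6 (fail-walked)
[8] read 'a'  n6⇒n6 (fail-walked)
[9] read 'b'  n6⇒n7
[10] read 'c'  n7⇒n8
[11] read 'a'  n8⇒n9
[12] read 'c'  n9⇒n10  emit P1@[8:12]
[13] read 'c'  n10⇒n1 (fail-walked)
[14] read 'b'  n1⇒n2
[15] read 'a'  n2⇒n3
[16] read 'c'  n3⇒n4
[17] read 'b'  n4⇒n5  emit P0@[13:17]
[18] read 'a'  n5⇒n3 (fail-walked)
[19] read 'b'  n3⇒n7 (fail-walked)
[20] read 'c'  n7⇒n8
[21] read 'a'  n8⇒n9
[22] read 'c'  n9⇒n10  emit P1@[18:22]
[23] read 'a'  n10⇒n6 (fail-walked)
[24] read 'b'  n6⇒n7
[25] read 'c'  n7⇒n8
[26] read 'a'  n8⇒n9
[27] read 'c'  n9⇒n10  emit P1@[23:27]
[28] read 'c'  n10⇒n1 (fail-walked)
[29] read 'b'  n1⇒n2
[30] read 'a'  n2⇒n3
[31] read 'c'  n3⇒n4
[32] read 'b'  n4⇒n5  emit P0@[28:32]
[33] read 'b'  n5⇒n0 (fail-walked)
[34] read 'a'  n0⇒n6
[35] read 'a'  n6⇒n6 (fail-walked)
[36] read 'b'  n6⇒n7
[37] read 'c'  n7⇒n8
[38] read 'a'  n8⇒n9
[39] read 'c'  n9⇒n10  emit P1@[35:39]
[40] read 'b'  n10⇒n2 (fail-walked)
[41] read 'b'  n2⇒n0 (fail-walked)
[42] read 'c'  n0⇒n1
[43] read 'b'  n1⇒n2
[44] read 'a'  n2⇒n3
[45] read 'c'  n3⇒n4
[46] read 'b'  n4⇒n5  emit P0@[42:46]
[47] read 'c'  n5⇒n1 (fail-walked)
[48] read 'b'  n1⇒n2
[49] read 'a'  n2⇒n3
[50] read 'c'  n3⇒n4
[51] read 'b'  n4⇒n5  emit P0@[47:51]
[52] read 'c'  n5⇒n1 (fail-walked)
[53] read 'c'  n1⇒n1 (fail-walked)
[54] read 'c'  n1⇒n1 (fail-walked)
[55] read 'b'  n1⇒n2
[56] read 'a'  n2⇒n3
[57] read 'c'  n3⇒n4
[58] read 'b'  n4⇒n5  emit P0@[54:58]
[59] read 'a'  n5⇒n3 (fail-walked)
[60] read 'b'  n3⇒n7 (fail-walked)
[61] read 'c'  n7⇒n8
[62] read 'a'  n8⇒n9
[63] read 'c'  n9⇒n10  emit P1@[59:63]

Result: [[6,1],[12,1],[17,0],[22,1],[27,1],[32,0],[39,1],[46,0],[51,0],[58,0],[63,1]]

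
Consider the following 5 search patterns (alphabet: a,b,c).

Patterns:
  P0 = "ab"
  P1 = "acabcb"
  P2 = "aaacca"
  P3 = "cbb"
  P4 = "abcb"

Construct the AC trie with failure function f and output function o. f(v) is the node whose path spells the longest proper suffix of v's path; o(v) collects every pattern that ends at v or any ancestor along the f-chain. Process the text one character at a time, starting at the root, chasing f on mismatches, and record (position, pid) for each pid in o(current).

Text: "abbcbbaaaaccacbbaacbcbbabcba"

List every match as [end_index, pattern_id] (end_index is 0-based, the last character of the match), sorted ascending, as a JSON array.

Build automaton:
Trie (insert patterns):
  0='ε' goto a→1 c→13
  1='a' goto a→8 b→2 c→3
  2='ab' goto c→16  [P0 ends]
  3='ac' goto a→4
  4='aca' goto b→5
  5='acab' goto c→6
  6='acabc' goto b→7
  7='acabcb' goto ·  [P1 ends]
  8='aa' goto a→9
  9='aaa' goto c→10
  10='aaac' goto c→11
  11='aaacc' goto a→12
  12='aaacca' goto ·  [P2 ends]
  13='c' goto b→14
  14='cb' goto b→15
  15='cbb' goto ·  [P3 ends]
  16='abc' goto b→17
  17='abcb' goto ·  [P4 ends]

Failure links (BFS by depth):
  fail(1) 'a': from fail(0)=0 chase 'a': 0 ⇒ 0;  out=∅∪out(0)=∅
  fail(13) 'c': from fail(0)=0 chase 'c': 0 ⇒ 0;  out=∅∪out(0)=∅
  fail(2) 'ab': from fail(1)=0 chase 'b': 0 ⇒ 0;  out={0}∪out(0)={0}
  fail(3) 'ac': from fail(1)=0 chase 'c': 0 ⇒ 13;  out=∅∪out(13)=∅
  fail(8) 'aa': from fail(1)=0 chase 'a': 0 ⇒ 1;  out=∅∪out(1)=∅
  fail(14) 'cb': from fail(13)=0 chase 'b': 0 ⇒ 0;  out=∅∪out(0)=∅
  fail(4) 'aca': from fail(3)=13 chase 'a': 13→0 ⇒ 1;  out=∅∪out(1)=∅
  fail(9) 'aaa': from fail(8)=1 chase 'a': 1 ⇒ 8;  out=∅∪out(8)=∅
  fail(15) 'cbb': from fail(14)=0 chase 'b': 0 ⇒ 0;  out={3}∪out(0)={3}
  fail(16) 'abc': from fail(2)=0 chase 'c': 0 ⇒ 13;  out=∅∪out(13)=∅
  fail(5) 'acab': from fail(4)=1 chase 'b': 1 ⇒ 2;  out=∅∪out(2)={0}
  fail(10) 'aaac': from fail(9)=8 chase 'c': 8→1 ⇒ 3;  out=∅∪out(3)=∅
  fail(17) 'abcb': from fail(16)=13 chase 'b': 13 ⇒ 14;  out={4}∪out(14)={4}
  fail(6) 'acabc': from fail(5)=2 chase 'c': 2 ⇒ 16;  out=∅∪out(16)=∅
  fail(11) 'aaacc': from fail(10)=3 chase 'c': 3→13→0 ⇒ 13;  out=∅∪out(13)=∅
  fail(7) 'acabcb': from fail(6)=16 chase 'b': 16 ⇒ 17;  out={1}∪out(17)={1,4}
  fail(12) 'aaacca': from fail(11)=13 chase 'a': 13→0 ⇒ 1;  out={2}∪out(1)={2}

Scan:
i=0 'a': node 0→1
i=1 'b': node 1→2  emit P0@[0:1]
i=2 'b': node 2→0 (fail-walked)
i=3 'c': node 0→13
i=4 'b': node 13→14
i=5 'b': node 14→15  emit P3@[3:5]
i=6 'a': node 15→1 (fail-walked)
i=7 'a': node 1→8
i=8 'a': node 8→9
i=9 'a': node 9→9 (fail-walked)
i=10 'c': node 9→10
i=11 'c': node 10→11
i=12 'a': node 11→12  emit P2@[7:12]
i=13 'c': node 12→3 (fail-walked)
i=14 'b': node 3→14 (fail-walked)
i=15 'b': node 14→15  emit P3@[13:15]
i=16 'a': node 15→1 (fail-walked)
i=17 'a': node 1→8
i=18 'c': node 8→3 (fail-walked)
i=19 'b': node 3→14 (fail-walked)
i=20 'c': node 14→13 (fail-walked)
i=21 'b': node 13→14
i=22 'b': node 14→15  emit P3@[20:22]
i=23 'a': node 15→1 (fail-walked)
i=24 'b': node 1→2  emit P0@[23:24]
i=25 'c': node 2→16
i=26 'b': node 16→17  emit P4@[23:26]
i=27 'a': node 17→1 (fail-walked)

All matches (sorted): [[1,0],[5,3],[12,2],[15,3],[22,3],[24,0],[26,4]]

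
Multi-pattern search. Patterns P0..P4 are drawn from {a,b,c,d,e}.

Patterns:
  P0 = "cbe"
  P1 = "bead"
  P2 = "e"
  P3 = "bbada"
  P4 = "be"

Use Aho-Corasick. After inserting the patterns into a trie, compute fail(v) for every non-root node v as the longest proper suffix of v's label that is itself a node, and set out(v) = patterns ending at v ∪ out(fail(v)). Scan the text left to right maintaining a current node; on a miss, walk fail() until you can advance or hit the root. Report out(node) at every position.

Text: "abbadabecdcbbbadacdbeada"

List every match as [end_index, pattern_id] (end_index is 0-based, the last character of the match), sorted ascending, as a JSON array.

Build automaton:
Trie (insert patterns):
  0='ε' goto b→4 c→1 e→8
  1='c' goto b→2
  2='cb' goto e→3
  3='cbe' goto ·  ←P0
  4='b' goto b→9 e→5
  5='be' goto a→6  ←P4
  6='bea' goto d→7
  7='bead' goto ·  ←P1
  8='e' goto ·  ←P2
  9='bb' goto a→10
  10='bba' goto d→11
  11='bbad' goto a→12
  12='bbada' goto ·  ←P3

Failure links (BFS by depth):
  n1('c'): parent n0 fail=0; on 'c' 0 → fail=0;  out ∅∪∅=∅
  n4('b'): parent n0 fail=0; on 'b' 0 → fail=0;  out ∅∪∅=∅
  n8('e'): parent n0 fail=0; on 'e' 0 → fail=0;  out {2}∪∅={2}
  n2('cb'): parent n1 fail=0; on 'b' 0 → fail=4;  out ∅∪∅=∅
  n5('be'): parent n4 fail=0; on 'e' 0 → fail=8;  out {4}∪{2}={2,4}
  n9('bb'): parent n4 fail=0; on 'b' 0 → fail=4;  out ∅∪∅=∅
  n3('cbe'): parent n2 fail=4; on 'e' 4 → fail=5;  out {0}∪{2,4}={0,2,4}
  n6('bea'): parent n5 fail=8; on 'a' 8→0 → fail=0;  out ∅∪∅=∅
  n10('bba'): parent n9 fail=4; on 'a' 4→0 → fail=0;  out ∅∪∅=∅
  n7('bead'): parent n6 fail=0; on 'd' 0 → fail=0;  out {1}∪∅={1}
  n11('bbad'): parent n10 fail=0; on 'd' 0 → fail=0;  out ∅∪∅=∅
  n12('bbada'): parent n11 fail=0; on 'a' 0 → fail=0;  out {3}∪∅={3}

Text stream:
[0] read 'a'  n0⇒n0
[1] read 'b'  n0⇒n4
[2] read 'b'  n4⇒n9
[3] read 'a'  n9⇒n10
[4] read 'd'  n10⇒n11
[5] read 'a'  n11⇒n12  → match P3@[1:5]
[6] read 'b'  n12⇒n4 (via fail)
[7] read 'e'  n4⇒n5  → match P2@[7:7],P4@[6:7]
[8] read 'c'  n5⇒n1 (via fail)
[9] read 'd'  n1⇒n0 (via fail)
[10] read 'c'  n0⇒n1
[11] read 'b'  n1⇒n2
[12] read 'b'  n2⇒n9 (via fail)
[13] read 'b'  n9⇒n9 (via fail)
[14] read 'a'  n9⇒n10
[15] read 'd'  n10⇒n11
[16] read 'a'  n11⇒n12  → match P3@[12:16]
[17] read 'c'  n12⇒n1 (via fail)
[18] read 'd'  n1⇒n0 (via fail)
[19] read 'b'  n0⇒n4
[20] read 'e'  n4⇒n5  → match P2@[20:20],P4@[19:20]
[21] read 'a'  n5⇒n6
[22] read 'd'  n6⇒n7  → match P1@[19:22]
[23] read 'a'  n7⇒n0 (via fail)

Matches: [[5,3],[7,2],[7,4],[16,3],[20,2],[20,4],[22,1]]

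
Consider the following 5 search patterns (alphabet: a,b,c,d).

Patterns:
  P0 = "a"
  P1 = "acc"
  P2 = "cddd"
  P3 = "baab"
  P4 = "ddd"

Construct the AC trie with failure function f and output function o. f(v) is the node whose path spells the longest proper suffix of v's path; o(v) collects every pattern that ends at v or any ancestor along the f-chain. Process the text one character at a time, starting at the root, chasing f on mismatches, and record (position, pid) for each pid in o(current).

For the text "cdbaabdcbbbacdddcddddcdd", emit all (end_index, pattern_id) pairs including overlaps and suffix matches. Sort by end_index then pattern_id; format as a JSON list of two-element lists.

Build automaton:
Trie nodes:
  0='ε' goto a→1 b→8 c→4 d→12
  1='a' goto c→2  [P0 ends]
  2='ac' goto c→3
  3='acc' goto ·  [P1 ends]
  4='c' goto d→5
  5='cd' goto d→6
  6='cdd' goto d→7
  7='cddd' goto ·  [P2 ends]
  8='b' goto a→9
  9='ba' goto a→10
  10='baa' goto b→11
  11='baab' goto ·  [P3 ends]
  12='d' goto d→13
  13='dd' goto d→14
  14='ddd' goto ·  [P4 ends]

Failure links (BFS by depth):
  n1('a'): parent n0 fail=0; on 'a' 0 → fail=0;  out {0}∪∅={0}
  n4('c'): parent n0 fail=0; on 'c' 0 → fail=0;  out ∅∪∅=∅
  n8('b'): parent n0 fail=0; on 'b' 0 → fail=0;  out ∅∪∅=∅
  n12('d'): parent n0 fail=0; on 'd' 0 → fail=0;  out ∅∪∅=∅
  n2('ac'): parent n1 fail=0; on 'c' 0 → fail=4;  out ∅∪∅=∅
  n5('cd'): parent n4 fail=0; on 'd' 0 → fail=12;  out ∅∪∅=∅
  n9('ba'): parent n8 fail=0; on 'a' 0 → fail=1;  out ∅∪{0}={0}
  n13('dd'): parent n12 fail=0; on 'd' 0 → fail=12;  out ∅∪∅=∅
  n3('acc'): parent n2 fail=4; on 'c' 4→0 → fail=4;  out {1}∪∅={1}
  n6('cdd'): parent n5 fail=12; on 'd' 12 → fail=13;  out ∅∪∅=∅
  n10('baa'): parent n9 fail=1; on 'a' 1→0 → fail=1;  out ∅∪{0}={0}
  n14('ddd'): parent n13 fail=12; on 'd' 12 → fail=13;  out {4}∪∅={4}
  n7('cddd'): parent n6 fail=13; on 'd' 13 → fail=14;  out {2}∪{4}={2,4}
  n11('baab'): parent n10 fail=1; on 'b' 1→0 → fail=8;  out {3}∪∅={3}

Run:
[0] read 'c'  n0⇒n4
[1] read 'd'  n4⇒n5
[2] read 'b'  n5⇒n8 (fail-walked)
[3] read 'a'  n8⇒n9  ** P0@[3:3]
[4] read 'a'  n9⇒n10  ** P0@[4:4]
[5] read 'b'  n10⇒n11  ** P3@[2:5]
[6] read 'd'  n11⇒n12 (fail-walked)
[7] read 'c'  n12⇒n4 (fail-walked)
[8] read 'b'  n4⇒n8 (fail-walked)
[9] read 'b'  n8⇒n8 (fail-walked)
[10] read 'b'  n8⇒n8 (fail-walked)
[11] read 'a'  n8⇒n9  ** P0@[11:11]
[12] read 'c'  n9⇒n2 (fail-walked)
[13] read 'd'  n2⇒n5 (fail-walked)
[14] read 'd'  n5⇒n6
[15] read 'd'  n6⇒n7  ** P2@[12:15],P4@[13:15]
[16] read 'c'  n7⇒n4 (fail-walked)
[17] read 'd'  n4⇒n5
[18] read 'd'  n5⇒n6
[19] read 'd'  n6⇒n7  ** P2@[16:19],P4@[17:19]
[20] read 'd'  n7⇒n14 (fail-walked)  ** P4@[18:20]
[21] read 'c'  n14⇒n4 (fail-walked)
[22] read 'd'  n4⇒n5
[23] read 'd'  n5⇒n6

Matches: [[3,0],[4,0],[5,3],[11,0],[15,2],[15,4],[19,2],[19,4],[20,4]]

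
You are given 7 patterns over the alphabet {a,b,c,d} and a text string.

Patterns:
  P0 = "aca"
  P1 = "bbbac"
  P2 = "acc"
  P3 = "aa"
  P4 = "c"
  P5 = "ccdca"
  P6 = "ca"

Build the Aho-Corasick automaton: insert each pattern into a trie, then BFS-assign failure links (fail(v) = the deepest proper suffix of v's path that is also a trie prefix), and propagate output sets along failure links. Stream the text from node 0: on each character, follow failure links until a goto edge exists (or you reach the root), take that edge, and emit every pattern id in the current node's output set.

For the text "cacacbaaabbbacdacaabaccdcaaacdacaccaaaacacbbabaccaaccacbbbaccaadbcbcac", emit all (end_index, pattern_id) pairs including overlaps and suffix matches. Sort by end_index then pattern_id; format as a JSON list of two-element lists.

Build:
Trie (insert patterns):
  n0 'ε': a→1 b→4 c→11
  n1 'a': a→10 c→2
  n2 'ac': a→3 c→9
  n3 'aca': ·  ←P0
  n4 'b': b→5
  n5 'bb': b→6
  n6 'bbb': a→7
  n7 'bbba': c→8
  n8 'bbbac': ·  ←P1
  n9 'acc': ·  ←P2
  n10 'aa': ·  ←P3
  n11 'c': a→16 c→12  ←P4
  n12 'cc': d→13
  n13 'ccd': c→14
  n14 'ccdc': a→15
  n15 'ccdca': ·  ←P5
  n16 'ca': ·  ←P6

Failure links (BFS by depth):
  n1('a'): parent n0 fail=0; on 'a' 0 → fail=0;  out ∅∪∅=∅
  n4('b'): parent n0 fail=0; on 'b' 0 → fail=0;  out ∅∪∅=∅
  n11('c'): parent n0 fail=0; on 'c' 0 → fail=0;  out {4}∪∅={4}
  n2('ac'): parent n1 fail=0; on 'c' 0 → fail=11;  out ∅∪{4}={4}
  n5('bb'): parent n4 fail=0; on 'b' 0 → fail=4;  out ∅∪∅=∅
  n10('aa'): parent n1 fail=0; on 'a' 0 → fail=1;  out {3}∪∅={3}
  n12('cc'): parent n11 fail=0; on 'c' 0 → fail=11;  out ∅∪{4}={4}
  n16('ca'): parent n11 fail=0; on 'a' 0 → fail=1;  out {6}∪∅={6}
  n3('aca'): parent n2 fail=11; on 'a' 11 → fail=16;  out {0}∪{6}={0,6}
  n6('bbb'): parent n5 fail=4; on 'b' 4 → fail=5;  out ∅∪∅=∅
  n9('acc'): parent n2 fail=11; on 'c' 11 → fail=12;  out {2}∪{4}={2,4}
  n13('ccd'): parent n12 fail=11; on 'd' 11→0 → fail=0;  out ∅∪∅=∅
  n7('bbba'): parent n6 fail=5; on 'a' 5→4→0 → fail=1;  out ∅∪∅=∅
  n14('ccdc'): parent n13 fail=0; on 'c' 0 → fail=11;  out ∅∪{4}={4}
  n8('bbbac'): parent n7 fail=1; on 'c' 1 → fail=2;  out {1}∪{4}={1,4}
  n15('ccdca'): parent n14 fail=11; on 'a' 11 → fail=16;  out {5}∪{6}={5,6}

Run:
[0] read 'c'  n0⇒n11  emit P4@[0:0]
[1] read 'a'  n11⇒n16  emit P6@[0:1]
[2] read 'c'  n16⇒n2 (fail-walked)  emit P4@[2:2]
[3] read 'a'  n2⇒n3  emit P0@[1:3],P6@[2:3]
[4] read 'c'  n3⇒n2 (fail-walked)  emit P4@[4:4]
[5] read 'b'  n2⇒n4 (fail-walked)
[6] read 'a'  n4⇒n1 (fail-walked)
[7] read 'a'  n1⇒n10  emit P3@[6:7]
[8] read 'a'  n10⇒n10 (fail-walked)  emit P3@[7:8]
[9] read 'b'  n10⇒n4 (fail-walked)
[10] read 'b'  n4⇒n5
[11] read 'b'  n5⇒n6
[12] read 'a'  n6⇒n7
[13] read 'c'  n7⇒n8  emit P1@[9:13],P4@[13:13]
[14] read 'd'  n8⇒n0 (fail-walked)
[15] read 'a'  n0⇒n1
[16] read 'c'  n1⇒n2  emit P4@[16:16]
[17] read 'a'  n2⇒n3  emit P0@[15:17],P6@[16:17]
[18] read 'a'  n3⇒n10 (fail-walked)  emit P3@[17:18]
[19] read 'b'  n10⇒n4 (fail-walked)
[20] read 'a'  n4⇒n1 (fail-walked)
[21] read 'c'  n1⇒n2  emit P4@[21:21]
[22] read 'c'  n2⇒n9  emit P2@[20:22],P4@[22:22]
[23] read 'd'  n9⇒n13 (fail-walked)
[24] read 'c'  n13⇒n14  emit P4@[24:24]
[25] read 'a'  n14⇒n15  emit P5@[21:25],P6@[24:25]
[26] read 'a'  n15⇒n10 (fail-walked)  emit P3@[25:26]
[27] read 'a'  n10⇒n10 (fail-walked)  emit P3@[26:27]
[28] read 'c'  n10⇒n2 (fail-walked)  emit P4@[28:28]
[29] read 'd'  n2⇒n0 (fail-walked)
[30] read 'a'  n0⇒n1
[31] read 'c'  n1⇒n2  emit P4@[31:31]
[32] read 'a'  n2⇒n3  emit P0@[30:32],P6@[31:32]
[33] read 'c'  n3⇒n2 (fail-walked)  emit P4@[33:33]
[34] read 'c'  n2⇒n9  emit P2@[32:34],P4@[34:34]
[35] read 'a'  n9⇒n16 (fail-walked)  emit P6@[34:35]
[36] read 'a'  n16⇒n10 (fail-walked)  emit P3@[35:36]
[37] read 'a'  n10⇒n10 (fail-walked)  emit P3@[36:37]
[38] read 'a'  n10⇒n10 (fail-walked)  emit P3@[37:38]
[39] read 'c'  n10⇒n2 (fail-walked)  emit P4@[39:39]
[40] read 'a'  n2⇒n3  emit P0@[38:40],P6@[39:40]
[41] read 'c'  n3⇒n2 (fail-walked)  emit P4@[41:41]
[42] read 'b'  n2⇒n4 (fail-walked)
[43] read 'b'  n4⇒n5
[44] read 'a'  n5⇒n1 (fail-walked)
[45] read 'b'  n1⇒n4 (fail-walked)
[46] read 'a'  n4⇒n1 (fail-walked)
[47] read 'c'  n1⇒n2  emit P4@[47:47]
[48] read 'c'  n2⇒n9  emit P2@[46:48],P4@[48:48]
[49] read 'a'  n9⇒n16 (fail-walked)  emit P6@[48:49]
[50] read 'a'  n16⇒n10 (fail-walked)  emit P3@[49:50]
[51] read 'c'  n10⇒n2 (fail-walked)  emit P4@[51:51]
[52] read 'c'  n2⇒n9  emit P2@[50:52],P4@[52:52]
[53] read 'a'  n9⇒n16 (fail-walked)  emit P6@[52:53]
[54] read 'c'  n16⇒n2 (fail-walked)  emit P4@[54:54]
[55] read 'b'  n2⇒n4 (fail-walked)
[56] read 'b'  n4⇒n5
[57] read 'b'  n5⇒n6
[58] read 'a'  n6⇒n7
[59] read 'c'  n7⇒n8  emit P1@[55:59],P4@[59:59]
[60] read 'c'  n8⇒n9 (fail-walked)  emit P2@[58:60],P4@[60:60]
[61] read 'a'  n9⇒n16 (fail-walked)  emit P6@[60:61]
[62] read 'a'  n16⇒n10 (fail-walked)  emit P3@[61:62]
[63] read 'd'  n10⇒n0 (fail-walked)
[64] read 'b'  n0⇒n4
[65] read 'c'  n4⇒n11 (fail-walked)  emit P4@[65:65]
[66] read 'b'  n11⇒n4 (fail-walked)
[67] read 'c'  n4⇒n11 (fail-walked)  emit P4@[67:67]
[68] read 'a'  n11⇒n16  emit P6@[67:68]
[69] read 'c'  n16⇒n2 (fail-walked)  emit P4@[69:69]

Matches: [[0,4],[1,6],[2,4],[3,0],[3,6],[4,4],[7,3],[8,3],[13,1],[13,4],[16,4],[17,0],[17,6],[18,3],[21,4],[22,2],[22,4],[24,4],[25,5],[25,6],[26,3],[27,3],[28,4],[31,4],[32,0],[32,6],[33,4],[34,2],[34,4],[35,6],[36,3],[37,3],[38,3],[39,4],[40,0],[40,6],[41,4],[47,4],[48,2],[48,4],[49,6],[50,3],[51,4],[52,2],[52,4],[53,6],[54,4],[59,1],[59,4],[60,2],[60,4],[61,6],[62,3],[65,4],[67,4],[68,6],[69,4]]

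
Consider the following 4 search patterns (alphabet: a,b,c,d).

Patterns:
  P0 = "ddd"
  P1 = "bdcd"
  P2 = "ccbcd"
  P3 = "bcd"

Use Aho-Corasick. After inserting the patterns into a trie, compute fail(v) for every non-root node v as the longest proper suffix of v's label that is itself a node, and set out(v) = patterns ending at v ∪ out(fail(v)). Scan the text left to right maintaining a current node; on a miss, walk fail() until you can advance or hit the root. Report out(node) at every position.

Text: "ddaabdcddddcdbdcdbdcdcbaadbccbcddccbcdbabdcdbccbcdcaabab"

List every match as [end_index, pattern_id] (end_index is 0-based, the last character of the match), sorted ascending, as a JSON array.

Construct AC machine:
Trie nodes:
  n0 'ε': b→4 c→8 d→1
  n1 'd': d→2
  n2 'dd': d→3
  n3 'ddd': ·  ←P0
  n4 'b': c→13 d→5
  n5 'bd': c→6
  n6 'bdc': d→7
  n7 'bdcd': ·  ←P1
  n8 'c': c→9
  n9 'cc': b→10
  n10 'ccb': c→11
  n11 'ccbc': d→12
  n12 'ccbcd': ·  ←P2
  n13 'bc': d→14
  n14 'bcd': ·  ←P3

BFS fail/out derivation:
  n1('d'): parent n0 fail=0; on 'd' 0 → fail=0;  out ∅∪∅=∅
  n4('b'): parent n0 fail=0; on 'b' 0 → fail=0;  out ∅∪∅=∅
  n8('c'): parent n0 fail=0; on 'c' 0 → fail=0;  out ∅∪∅=∅
  n2('dd'): parent n1 fail=0; on 'd' 0 → fail=1;  out ∅∪∅=∅
  n5('bd'): parent n4 fail=0; on 'd' 0 → fail=1;  out ∅∪∅=∅
  n9('cc'): parent n8 fail=0; on 'c' 0 → fail=8;  out ∅∪∅=∅
  n13('bc'): parent n4 fail=0; on 'c' 0 → fail=8;  out ∅∪∅=∅
  n3('ddd'): parent n2 fail=1; on 'd' 1 → fail=2;  out {0}∪∅={0}
  n6('bdc'): parent n5 fail=1; on 'c' 1→0 → fail=8;  out ∅∪∅=∅
  n10('ccb'): parent n9 fail=8; on 'b' 8→0 → fail=4;  out ∅∪∅=∅
  n14('bcd'): parent n13 fail=8; on 'd' 8→0 → fail=1;  out {3}∪∅={3}
  n7('bdcd'): parent n6 fail=8; on 'd' 8→0 → fail=1;  out {1}∪∅={1}
  n11('ccbc'): parent n10 fail=4; on 'c' 4 → fail=13;  out ∅∪∅=∅
  n12('ccbcd'): parent n11 fail=13; on 'd' 13 → fail=14;  out {2}∪{3}={2,3}

Scan:
[0] read 'd'  n0⇒n1
[1] read 'd'  n1⇒n2
[2] read 'a'  n2⇒n0 (fail-walked)
[3] read 'a'  n0⇒n0
[4] read 'b'  n0⇒n4
[5] read 'd'  n4⇒n5
[6] read 'c'  n5⇒n6
[7] read 'd'  n6⇒n7  ** P1@[4:7]
[8] read 'd'  n7⇒n2 (fail-walked)
[9] read 'd'  n2⇒n3  ** P0@[7:9]
[10] read 'd'  n3⇒n3 (fail-walked)  ** P0@[8:10]
[11] read 'c'  n3⇒n8 (fail-walked)
[12] read 'd'  n8⇒n1 (fail-walked)
[13] read 'b'  n1⇒n4 (fail-walked)
[14] read 'd'  n4⇒n5
[15] read 'c'  n5⇒n6
[16] read 'd'  n6⇒n7  ** P1@[13:16]
[17] read 'b'  n7⇒n4 (fail-walked)
[18] read 'd'  n4⇒n5
[19] read 'c'  n5⇒n6
[20] read 'd'  n6⇒n7  ** P1@[17:20]
[21] read 'c'  n7⇒n8 (fail-walked)
[22] read 'b'  n8⇒n4 (fail-walked)
[23] read 'a'  n4⇒n0 (fail-walked)
[24] read 'a'  n0⇒n0
[25] read 'd'  n0⇒n1
[26] read 'b'  n1⇒n4 (fail-walked)
[27] read 'c'  n4⇒n13
[28] read 'c'  n13⇒n9 (fail-walked)
[29] read 'b'  n9⇒n10
[30] read 'c'  n10⇒n11
[31] read 'd'  n11⇒n12  ** P2@[27:31],P3@[29:31]
[32] read 'd'  n12⇒n2 (fail-walked)
[33] read 'c'  n2⇒n8 (fail-walked)
[34] read 'c'  n8⇒n9
[35] read 'b'  n9⇒n10
[36] read 'c'  n10⇒n11
[37] read 'd'  n11⇒n12  ** P2@[33:37],P3@[35:37]
[38] read 'b'  n12⇒n4 (fail-walked)
[39] read 'a'  n4⇒n0 (fail-walked)
[40] read 'b'  n0⇒n4
[41] read 'd'  n4⇒n5
[42] read 'c'  n5⇒n6
[43] read 'd'  n6⇒n7  ** P1@[40:43]
[44] read 'b'  n7⇒n4 (fail-walked)
[45] read 'c'  n4⇒n13
[46] read 'c'  n13⇒n9 (fail-walked)
[47] read 'b'  n9⇒n10
[48] read 'c'  n10⇒n11
[49] read 'd'  n11⇒n12  ** P2@[45:49],P3@[47:49]
[50] read 'c'  n12⇒n8 (fail-walked)
[51] read 'a'  n8⇒n0 (fail-walked)
[52] read 'a'  n0⇒n0
[53] read 'b'  n0⇒n4
[54] read 'a'  n4⇒n0 (fail-walked)
[55] read 'b'  n0⇒n4

Matches: [[7,1],[9,0],[10,0],[16,1],[20,1],[31,2],[31,3],[37,2],[37,3],[43,1],[49,2],[49,3]]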